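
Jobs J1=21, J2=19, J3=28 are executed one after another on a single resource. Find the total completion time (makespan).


Sequential makespan: sum all processing times
= 21 + 19 + 28
= 68 time units


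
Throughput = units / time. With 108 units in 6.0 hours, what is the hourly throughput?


Throughput = units / time
= 108 / 6.0
= 18.0 units/hour


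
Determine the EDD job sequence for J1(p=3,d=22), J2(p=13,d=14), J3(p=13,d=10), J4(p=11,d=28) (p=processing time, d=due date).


EDD: sort by earliest due date
  J3: d=10, p=13
  J2: d=14, p=13
  J1: d=22, p=3
  J4: d=28, p=11
Order: J3 → J2 → J1 → J4


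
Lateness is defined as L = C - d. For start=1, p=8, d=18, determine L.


Completion = 1 + 8 = 9
Lateness = C - d = 9 - 18
= -9


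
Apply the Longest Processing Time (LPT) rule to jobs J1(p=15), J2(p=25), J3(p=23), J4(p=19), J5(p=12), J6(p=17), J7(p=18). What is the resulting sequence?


LPT: sort by longest processing time first
  J2: p=25
  J3: p=23
  J4: p=19
  J7: p=18
  J6: p=17
  J1: p=15
  J5: p=12
Order: J2 → J3 → J4 → J7 → J6 → J1 → J5


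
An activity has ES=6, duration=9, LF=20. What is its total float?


EF = ES + duration = 6 + 9 = 15
LS = LF - duration = 20 - 9 = 11
Total Float = LF - EF = 20 - 15
(or LS - ES = 11 - 6)
= 5


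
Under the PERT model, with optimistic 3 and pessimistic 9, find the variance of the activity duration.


σ² = ((p - o) / 6)² = (p - o)² / 36
= (9 - 3)² / 36
= 6² / 36
= 36 / 36
= 1.0000


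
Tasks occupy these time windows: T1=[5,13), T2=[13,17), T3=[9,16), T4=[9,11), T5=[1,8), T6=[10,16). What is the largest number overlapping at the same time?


Check each time point for overlaps:
  t=10: 4 tasks active (T1, T3, T4, T6)
Max concurrent = 4


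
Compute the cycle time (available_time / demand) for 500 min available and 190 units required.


Cycle time = available time / demand
= 500 / 190
= 2.63 min/unit


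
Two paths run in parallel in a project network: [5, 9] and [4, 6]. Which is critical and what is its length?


Path A: 5 + 9 = 14
Path B: 4 + 6 = 10
Critical path = longest = max(14, 10)
= 14 (Path A)


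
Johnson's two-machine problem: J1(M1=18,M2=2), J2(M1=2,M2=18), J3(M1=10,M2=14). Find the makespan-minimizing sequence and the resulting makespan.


Johnson's rule:
Group 1 (M1≤M2, sort by M1): ['J2', 'J3']
Group 2 (M1>M2, sort desc M2): ['J1']
Sequence: J2 → J3 → J1
Makespan calculation:
  J2: M1 done=2, M2 done=20
  J3: M1 done=12, M2 done=34
  J1: M1 done=30, M2 done=36
= Sequence: J2 → J3 → J1, Makespan: 36


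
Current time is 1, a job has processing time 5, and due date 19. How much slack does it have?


Slack = due - current_time - processing
= 19 - 1 - 5
= 13


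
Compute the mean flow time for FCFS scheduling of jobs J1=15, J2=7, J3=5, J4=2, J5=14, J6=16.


Completion times:
  J1: completes at 15
  J2: completes at 22
  J3: completes at 27
  J4: completes at 29
  J5: completes at 43
  J6: completes at 59
Sum = 195
Average = 195/6
= 32.50


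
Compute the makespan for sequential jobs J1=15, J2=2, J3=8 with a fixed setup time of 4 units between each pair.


Makespan = Σ processing + (n-1) × setup
= (15 + 2 + 8) + (3-1)×4
= 25 + 8
= 33 time units


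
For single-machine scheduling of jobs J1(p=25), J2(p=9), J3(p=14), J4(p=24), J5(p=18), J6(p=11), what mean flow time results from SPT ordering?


SPT order: J2 → J6 → J3 → J5 → J4 → J1
Completion times:
  J2: C=9
  J6: C=20
  J3: C=34
  J5: C=52
  J4: C=76
  J1: C=101
Sum = 292, n = 6
Mean flow = 292/6
= 48.67


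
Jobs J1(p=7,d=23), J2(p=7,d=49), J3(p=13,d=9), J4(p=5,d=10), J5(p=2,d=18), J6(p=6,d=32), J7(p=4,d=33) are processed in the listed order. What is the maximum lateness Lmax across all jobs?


Lateness per job (L = C - d):
  J1: C=7, d=23, L=-16
  J2: C=14, d=49, L=-35
  J3: C=27, d=9, L=18
  J4: C=32, d=10, L=22
  J5: C=34, d=18, L=16
  J6: C=40, d=32, L=8
  J7: C=44, d=33, L=11
Lmax = max(-16, -35, 18, 22, 16, 8, 11)
= 22


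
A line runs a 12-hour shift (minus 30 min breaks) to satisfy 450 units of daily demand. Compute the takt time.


Available = 12×60 - 30 = 690 min
Takt time = 690 / 450
= 1.53 min/unit


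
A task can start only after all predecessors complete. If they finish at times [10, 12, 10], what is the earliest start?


ES = max of all predecessor completion times
Predecessors: [10, 12, 10]
ES = max(10, 12, 10)
= 12


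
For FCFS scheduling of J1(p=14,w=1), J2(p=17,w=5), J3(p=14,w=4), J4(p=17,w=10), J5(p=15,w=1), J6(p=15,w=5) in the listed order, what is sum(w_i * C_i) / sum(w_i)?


Completion times:
  J1: C=14, w×C=1×14=14
  J2: C=31, w×C=5×31=155
  J3: C=45, w×C=4×45=180
  J4: C=62, w×C=10×62=620
  J5: C=77, w×C=1×77=77
  J6: C=92, w×C=5×92=460
Sum w×C = 1506
Sum w = 26
Weighted avg = 1506/26
= 57.92


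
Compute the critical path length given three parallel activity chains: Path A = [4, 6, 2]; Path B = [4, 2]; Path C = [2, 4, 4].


Path A: 4 + 6 + 2 = 12
Path B: 4 + 2 = 6
Path C: 2 + 4 + 4 = 10
Critical path = longest = max(12, 6, 10)
= 12 (Path A)


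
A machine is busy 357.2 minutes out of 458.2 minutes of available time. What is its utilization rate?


Utilization = busy / total × 100
= 357.2 / 458.2 × 100
= 78.0%


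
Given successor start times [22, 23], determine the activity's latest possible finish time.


LF = min of all successor start times
Successors start at: [22, 23]
LF = min(22, 23)
= 22


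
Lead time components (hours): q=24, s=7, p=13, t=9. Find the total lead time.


Lead time = queue + setup + processing + transit
= 24 + 7 + 13 + 9
= 53 hours


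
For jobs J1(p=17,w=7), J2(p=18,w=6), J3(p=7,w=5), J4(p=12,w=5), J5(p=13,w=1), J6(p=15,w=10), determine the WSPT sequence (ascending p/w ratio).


WSPT (Smith's rule): sort by p/w ascending
  J3: p/w = 7/5 = 1.400
  J6: p/w = 15/10 = 1.500
  J4: p/w = 12/5 = 2.400
  J1: p/w = 17/7 = 2.429
  J2: p/w = 18/6 = 3.000
  J5: p/w = 13/1 = 13.000
Order: J3 → J6 → J4 → J1 → J2 → J5


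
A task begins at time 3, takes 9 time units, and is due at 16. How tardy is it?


Completion = start + processing = 3 + 9 = 12
Tardiness = max(0, C - d) = max(0, 12 - 16)
= max(0, -4)
= 0


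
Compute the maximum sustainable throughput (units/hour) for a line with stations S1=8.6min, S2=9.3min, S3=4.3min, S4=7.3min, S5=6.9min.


Bottleneck = longest station time
Station times: [8.6, 9.3, 4.3, 7.3, 6.9]
Max = 9.3 min
Rate = 60 / 9.3
= 6.45 units/hour (bottleneck: 9.3min)


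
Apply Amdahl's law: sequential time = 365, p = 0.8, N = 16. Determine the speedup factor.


Amdahl's law: T_p = T × ((1-p) + p/N)
= 365 × ((1-0.8) + 0.8/16)
= 365 × (0.20 + 0.0500)
= 365 × 0.2500
= 91.25
Speedup = 365/91.25
= 4.00×


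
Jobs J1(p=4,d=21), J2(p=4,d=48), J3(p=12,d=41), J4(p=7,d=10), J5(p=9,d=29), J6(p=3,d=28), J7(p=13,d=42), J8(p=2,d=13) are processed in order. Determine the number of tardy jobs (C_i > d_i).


Completion vs due date:
  J1: C=4, d=21 → on time
  J2: C=8, d=48 → on time
  J3: C=20, d=41 → on time
  J4: C=27, d=10 → TARDY
  J5: C=36, d=29 → TARDY
  J6: C=39, d=28 → TARDY
  J7: C=52, d=42 → TARDY
  J8: C=54, d=13 → TARDY
Tardy jobs: J4, J5, J6, J7, J8
Count = 5


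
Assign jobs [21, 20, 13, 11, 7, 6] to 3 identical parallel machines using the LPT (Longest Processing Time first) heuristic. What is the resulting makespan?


Jobs (LPT sorted): [21, 20, 13, 11, 7, 6]
Machines: 3
  J=21 → Machine 1 (load: 0+21=21)
  J=20 → Machine 2 (load: 0+20=20)
  J=13 → Machine 3 (load: 0+13=13)
  J=11 → Machine 3 (load: 13+11=24)
  J=7 → Machine 2 (load: 20+7=27)
  J=6 → Machine 1 (load: 21+6=27)
Machine loads: [27, 27, 24]
Makespan = max = 27 time units


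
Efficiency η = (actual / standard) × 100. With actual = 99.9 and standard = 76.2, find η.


Efficiency = (actual / standard) × 100
= (99.9 / 76.2) × 100
= 131.1%


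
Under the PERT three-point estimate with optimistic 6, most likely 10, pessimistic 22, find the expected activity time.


te = (o + 4m + p) / 6
= (6 + 4×10 + 22) / 6
= (6 + 40 + 22) / 6
= 68 / 6
= 11.33


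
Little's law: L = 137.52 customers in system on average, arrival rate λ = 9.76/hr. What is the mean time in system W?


Little's law: L = λW → W = L / λ
= 137.52 / 9.76
= 14.09 hours


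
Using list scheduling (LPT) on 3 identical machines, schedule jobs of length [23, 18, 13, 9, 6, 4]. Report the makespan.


Jobs (LPT sorted): [23, 18, 13, 9, 6, 4]
Machines: 3
  J=23 → Machine 1 (load: 0+23=23)
  J=18 → Machine 2 (load: 0+18=18)
  J=13 → Machine 3 (load: 0+13=13)
  J=9 → Machine 3 (load: 13+9=22)
  J=6 → Machine 2 (load: 18+6=24)
  J=4 → Machine 3 (load: 22+4=26)
Machine loads: [23, 24, 26]
Makespan = max = 26 time units


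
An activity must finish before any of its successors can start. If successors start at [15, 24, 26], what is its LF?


LF = min of all successor start times
Successors start at: [15, 24, 26]
LF = min(15, 24, 26)
= 15


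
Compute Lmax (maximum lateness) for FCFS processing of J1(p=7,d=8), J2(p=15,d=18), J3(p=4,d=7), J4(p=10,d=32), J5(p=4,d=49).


Lateness per job (L = C - d):
  J1: C=7, d=8, L=-1
  J2: C=22, d=18, L=4
  J3: C=26, d=7, L=19
  J4: C=36, d=32, L=4
  J5: C=40, d=49, L=-9
Lmax = max(-1, 4, 19, 4, -9)
= 19


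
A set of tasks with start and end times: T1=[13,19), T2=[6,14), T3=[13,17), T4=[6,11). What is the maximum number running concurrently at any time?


Check each time point for overlaps:
  t=13: 3 tasks active (T1, T2, T3)
Max concurrent = 3


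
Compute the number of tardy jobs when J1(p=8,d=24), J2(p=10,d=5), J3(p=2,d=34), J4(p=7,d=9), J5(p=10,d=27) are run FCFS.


Completion vs due date:
  J1: C=8, d=24 → on time
  J2: C=18, d=5 → TARDY
  J3: C=20, d=34 → on time
  J4: C=27, d=9 → TARDY
  J5: C=37, d=27 → TARDY
Tardy jobs: J2, J4, J5
Count = 3


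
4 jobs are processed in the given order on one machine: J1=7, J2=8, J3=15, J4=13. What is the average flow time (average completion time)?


Completion times:
  J1: completes at 7
  J2: completes at 15
  J3: completes at 30
  J4: completes at 43
Sum = 95
Average = 95/4
= 23.75


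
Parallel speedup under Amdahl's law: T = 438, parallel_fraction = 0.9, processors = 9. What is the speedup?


Amdahl's law: T_p = T × ((1-p) + p/N)
= 438 × ((1-0.9) + 0.9/9)
= 438 × (0.10 + 0.1000)
= 438 × 0.2000
= 87.60
Speedup = 438/87.60
= 5.00×


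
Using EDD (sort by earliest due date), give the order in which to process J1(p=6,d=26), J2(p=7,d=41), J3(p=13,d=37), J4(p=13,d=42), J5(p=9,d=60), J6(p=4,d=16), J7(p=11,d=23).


EDD: sort by earliest due date
  J6: d=16, p=4
  J7: d=23, p=11
  J1: d=26, p=6
  J3: d=37, p=13
  J2: d=41, p=7
  J4: d=42, p=13
  J5: d=60, p=9
Order: J6 → J7 → J1 → J3 → J2 → J4 → J5


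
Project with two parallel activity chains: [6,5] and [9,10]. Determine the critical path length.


Path A: 6 + 5 = 11
Path B: 9 + 10 = 19
Critical path = longest = max(11, 19)
= 19 (Path B)


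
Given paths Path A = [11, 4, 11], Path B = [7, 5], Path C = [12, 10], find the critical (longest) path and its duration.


Path A: 11 + 4 + 11 = 26
Path B: 7 + 5 = 12
Path C: 12 + 10 = 22
Critical path = longest = max(26, 12, 22)
= 26 (Path A)


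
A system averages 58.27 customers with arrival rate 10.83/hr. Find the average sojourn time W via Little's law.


Little's law: L = λW → W = L / λ
= 58.27 / 10.83
= 5.38 hours


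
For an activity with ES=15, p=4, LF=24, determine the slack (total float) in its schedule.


EF = ES + duration = 15 + 4 = 19
LS = LF - duration = 24 - 4 = 20
Total Float = LF - EF = 24 - 19
(or LS - ES = 20 - 15)
= 5


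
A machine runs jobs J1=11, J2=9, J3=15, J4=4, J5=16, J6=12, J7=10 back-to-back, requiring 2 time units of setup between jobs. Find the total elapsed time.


Makespan = Σ processing + (n-1) × setup
= (11 + 9 + 15 + 4 + 16 + 12 + 10) + (7-1)×2
= 77 + 12
= 89 time units


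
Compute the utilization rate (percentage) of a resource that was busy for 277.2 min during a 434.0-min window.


Utilization = busy / total × 100
= 277.2 / 434.0 × 100
= 63.9%


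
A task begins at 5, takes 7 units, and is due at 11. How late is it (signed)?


Completion = 5 + 7 = 12
Lateness = C - d = 12 - 11
= 1


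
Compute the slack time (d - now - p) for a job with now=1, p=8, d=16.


Slack = due - current_time - processing
= 16 - 1 - 8
= 7


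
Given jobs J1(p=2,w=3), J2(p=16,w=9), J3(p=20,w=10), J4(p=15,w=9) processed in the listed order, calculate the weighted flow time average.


Completion times:
  J1: C=2, w×C=3×2=6
  J2: C=18, w×C=9×18=162
  J3: C=38, w×C=10×38=380
  J4: C=53, w×C=9×53=477
Sum w×C = 1025
Sum w = 31
Weighted avg = 1025/31
= 33.06


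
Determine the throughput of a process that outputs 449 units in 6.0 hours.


Throughput = units / time
= 449 / 6.0
= 74.8 units/hour


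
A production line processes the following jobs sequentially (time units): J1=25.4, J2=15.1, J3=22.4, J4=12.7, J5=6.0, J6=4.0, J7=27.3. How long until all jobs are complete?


Sequential makespan: sum all processing times
= 25.4 + 15.1 + 22.4 + 12.7 + 6.0 + 4.0 + 27.3
= 112.9 time units


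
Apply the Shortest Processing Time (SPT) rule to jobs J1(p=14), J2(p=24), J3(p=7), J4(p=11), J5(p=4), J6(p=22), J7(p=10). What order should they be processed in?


SPT: sort by shortest processing time
  J5: p=4
  J3: p=7
  J7: p=10
  J4: p=11
  J1: p=14
  J6: p=22
  J2: p=24
Order: J5 → J3 → J7 → J4 → J1 → J6 → J2


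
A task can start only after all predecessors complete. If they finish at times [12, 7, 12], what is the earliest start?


ES = max of all predecessor completion times
Predecessors: [12, 7, 12]
ES = max(12, 7, 12)
= 12


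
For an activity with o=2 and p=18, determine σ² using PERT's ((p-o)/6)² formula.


σ² = ((p - o) / 6)² = (p - o)² / 36
= (18 - 2)² / 36
= 16² / 36
= 256 / 36
= 7.1111


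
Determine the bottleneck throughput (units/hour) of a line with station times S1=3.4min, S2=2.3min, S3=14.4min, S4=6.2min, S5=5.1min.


Bottleneck = longest station time
Station times: [3.4, 2.3, 14.4, 6.2, 5.1]
Max = 14.4 min
Rate = 60 / 14.4
= 4.17 units/hour (bottleneck: 14.4min)


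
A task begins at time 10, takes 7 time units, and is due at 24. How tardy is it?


Completion = start + processing = 10 + 7 = 17
Tardiness = max(0, C - d) = max(0, 17 - 24)
= max(0, -7)
= 0


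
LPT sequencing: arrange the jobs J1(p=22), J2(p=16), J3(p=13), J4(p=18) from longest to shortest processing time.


LPT: sort by longest processing time first
  J1: p=22
  J4: p=18
  J2: p=16
  J3: p=13
Order: J1 → J4 → J2 → J3


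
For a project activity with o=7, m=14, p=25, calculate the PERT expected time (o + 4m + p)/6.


te = (o + 4m + p) / 6
= (7 + 4×14 + 25) / 6
= (7 + 56 + 25) / 6
= 88 / 6
= 14.67


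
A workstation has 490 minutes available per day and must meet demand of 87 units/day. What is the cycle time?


Cycle time = available time / demand
= 490 / 87
= 5.63 min/unit


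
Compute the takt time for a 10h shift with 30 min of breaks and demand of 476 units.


Available = 10×60 - 30 = 570 min
Takt time = 570 / 476
= 1.20 min/unit


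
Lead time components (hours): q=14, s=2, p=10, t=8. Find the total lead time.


Lead time = queue + setup + processing + transit
= 14 + 2 + 10 + 8
= 34 hours


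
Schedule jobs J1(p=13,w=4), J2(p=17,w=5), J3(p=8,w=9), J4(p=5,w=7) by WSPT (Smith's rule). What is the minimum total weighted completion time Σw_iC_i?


WSPT order (by p/w): J4 → J3 → J1 → J2
  J4: C=5, w·C=7×5=35
  J3: C=13, w·C=9×13=117
  J1: C=26, w·C=4×26=104
  J2: C=43, w·C=5×43=215
Σ w·C = 471
= 471


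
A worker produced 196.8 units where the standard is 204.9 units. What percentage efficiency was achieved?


Efficiency = (actual / standard) × 100
= (196.8 / 204.9) × 100
= 96.0%


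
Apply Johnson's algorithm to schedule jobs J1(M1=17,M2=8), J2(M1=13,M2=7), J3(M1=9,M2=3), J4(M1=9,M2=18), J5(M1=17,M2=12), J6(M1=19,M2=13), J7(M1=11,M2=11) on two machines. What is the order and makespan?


Johnson's rule:
Group 1 (M1≤M2, sort by M1): ['J4', 'J7']
Group 2 (M1>M2, sort desc M2): ['J6', 'J5', 'J1', 'J2', 'J3']
Sequence: J4 → J7 → J6 → J5 → J1 → J2 → J3
Makespan calculation:
  J4: M1 done=9, M2 done=27
  J7: M1 done=20, M2 done=38
  J6: M1 done=39, M2 done=52
  J5: M1 done=56, M2 done=68
  J1: M1 done=73, M2 done=81
  J2: M1 done=86, M2 done=93
  J3: M1 done=95, M2 done=98
= Sequence: J4 → J7 → J6 → J5 → J1 → J2 → J3, Makespan: 98


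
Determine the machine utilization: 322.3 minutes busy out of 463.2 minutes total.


Utilization = busy / total × 100
= 322.3 / 463.2 × 100
= 69.6%


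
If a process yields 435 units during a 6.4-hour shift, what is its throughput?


Throughput = units / time
= 435 / 6.4
= 68.0 units/hour


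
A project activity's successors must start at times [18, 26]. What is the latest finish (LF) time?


LF = min of all successor start times
Successors start at: [18, 26]
LF = min(18, 26)
= 18


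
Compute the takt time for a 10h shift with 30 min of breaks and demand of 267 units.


Available = 10×60 - 30 = 570 min
Takt time = 570 / 267
= 2.13 min/unit


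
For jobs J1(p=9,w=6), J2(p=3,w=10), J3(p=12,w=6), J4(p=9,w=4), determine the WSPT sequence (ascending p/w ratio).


WSPT (Smith's rule): sort by p/w ascending
  J2: p/w = 3/10 = 0.300
  J1: p/w = 9/6 = 1.500
  J3: p/w = 12/6 = 2.000
  J4: p/w = 9/4 = 2.250
Order: J2 → J1 → J3 → J4


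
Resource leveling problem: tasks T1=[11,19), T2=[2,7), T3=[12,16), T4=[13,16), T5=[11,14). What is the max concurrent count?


Check each time point for overlaps:
  t=13: 4 tasks active (T1, T3, T4, T5)
Max concurrent = 4


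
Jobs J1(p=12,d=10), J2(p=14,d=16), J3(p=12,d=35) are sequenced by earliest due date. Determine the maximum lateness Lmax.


EDD order: J1 → J2 → J3
Completion and lateness:
  J1: C=12, d=10, L=12-10=2
  J2: C=26, d=16, L=26-16=10
  J3: C=38, d=35, L=38-35=3
Lmax = max(2, 10, 3)
= 10


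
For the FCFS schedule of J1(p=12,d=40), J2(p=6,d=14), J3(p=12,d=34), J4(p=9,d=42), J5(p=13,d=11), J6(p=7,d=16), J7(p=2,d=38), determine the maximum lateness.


Lateness per job (L = C - d):
  J1: C=12, d=40, L=-28
  J2: C=18, d=14, L=4
  J3: C=30, d=34, L=-4
  J4: C=39, d=42, L=-3
  J5: C=52, d=11, L=41
  J6: C=59, d=16, L=43
  J7: C=61, d=38, L=23
Lmax = max(-28, 4, -4, -3, 41, 43, 23)
= 43


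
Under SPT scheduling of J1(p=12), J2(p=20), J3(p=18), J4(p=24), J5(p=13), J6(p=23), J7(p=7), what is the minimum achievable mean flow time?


SPT order: J7 → J1 → J5 → J3 → J2 → J6 → J4
Completion times:
  J7: C=7
  J1: C=19
  J5: C=32
  J3: C=50
  J2: C=70
  J6: C=93
  J4: C=117
Sum = 388, n = 7
Mean flow = 388/7
= 55.43


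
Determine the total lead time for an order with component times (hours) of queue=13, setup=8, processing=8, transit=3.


Lead time = queue + setup + processing + transit
= 13 + 8 + 8 + 3
= 32 hours


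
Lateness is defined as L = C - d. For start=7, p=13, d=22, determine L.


Completion = 7 + 13 = 20
Lateness = C - d = 20 - 22
= -2


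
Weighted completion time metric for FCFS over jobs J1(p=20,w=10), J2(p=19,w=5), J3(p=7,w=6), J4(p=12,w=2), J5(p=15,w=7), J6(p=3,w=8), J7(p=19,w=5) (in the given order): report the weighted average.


Completion times:
  J1: C=20, w×C=10×20=200
  J2: C=39, w×C=5×39=195
  J3: C=46, w×C=6×46=276
  J4: C=58, w×C=2×58=116
  J5: C=73, w×C=7×73=511
  J6: C=76, w×C=8×76=608
  J7: C=95, w×C=5×95=475
Sum w×C = 2381
Sum w = 43
Weighted avg = 2381/43
= 55.37


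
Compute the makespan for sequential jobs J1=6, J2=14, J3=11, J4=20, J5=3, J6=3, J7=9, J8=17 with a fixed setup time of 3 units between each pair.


Makespan = Σ processing + (n-1) × setup
= (6 + 14 + 11 + 20 + 3 + 3 + 9 + 17) + (8-1)×3
= 83 + 21
= 104 time units


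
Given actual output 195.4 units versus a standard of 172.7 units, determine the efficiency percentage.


Efficiency = (actual / standard) × 100
= (195.4 / 172.7) × 100
= 113.1%


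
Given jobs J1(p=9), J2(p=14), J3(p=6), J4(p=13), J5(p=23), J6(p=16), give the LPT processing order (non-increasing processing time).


LPT: sort by longest processing time first
  J5: p=23
  J6: p=16
  J2: p=14
  J4: p=13
  J1: p=9
  J3: p=6
Order: J5 → J6 → J2 → J4 → J1 → J3


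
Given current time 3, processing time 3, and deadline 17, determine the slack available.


Slack = due - current_time - processing
= 17 - 3 - 3
= 11


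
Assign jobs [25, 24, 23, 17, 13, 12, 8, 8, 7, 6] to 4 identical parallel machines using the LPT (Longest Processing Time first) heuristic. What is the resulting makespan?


Jobs (LPT sorted): [25, 24, 23, 17, 13, 12, 8, 8, 7, 6]
Machines: 4
  J=25 → Machine 1 (load: 0+25=25)
  J=24 → Machine 2 (load: 0+24=24)
  J=23 → Machine 3 (load: 0+23=23)
  J=17 → Machine 4 (load: 0+17=17)
  J=13 → Machine 4 (load: 17+13=30)
  J=12 → Machine 3 (load: 23+12=35)
  J=8 → Machine 2 (load: 24+8=32)
  J=8 → Machine 1 (load: 25+8=33)
  J=7 → Machine 4 (load: 30+7=37)
  J=6 → Machine 2 (load: 32+6=38)
Machine loads: [33, 38, 35, 37]
Makespan = max = 38 time units


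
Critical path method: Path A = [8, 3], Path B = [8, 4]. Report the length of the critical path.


Path A: 8 + 3 = 11
Path B: 8 + 4 = 12
Critical path = longest = max(11, 12)
= 12 (Path B)


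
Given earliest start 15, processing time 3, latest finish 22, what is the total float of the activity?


EF = ES + duration = 15 + 3 = 18
LS = LF - duration = 22 - 3 = 19
Total Float = LF - EF = 22 - 18
(or LS - ES = 19 - 15)
= 4


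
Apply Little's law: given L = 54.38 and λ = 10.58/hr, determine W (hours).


Little's law: L = λW → W = L / λ
= 54.38 / 10.58
= 5.14 hours


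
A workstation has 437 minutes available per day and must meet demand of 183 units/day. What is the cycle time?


Cycle time = available time / demand
= 437 / 183
= 2.39 min/unit


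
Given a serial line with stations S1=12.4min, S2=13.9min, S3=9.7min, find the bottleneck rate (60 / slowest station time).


Bottleneck = longest station time
Station times: [12.4, 13.9, 9.7]
Max = 13.9 min
Rate = 60 / 13.9
= 4.32 units/hour (bottleneck: 13.9min)


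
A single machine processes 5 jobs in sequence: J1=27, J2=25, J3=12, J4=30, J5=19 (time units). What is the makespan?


Sequential makespan: sum all processing times
= 27 + 25 + 12 + 30 + 19
= 113 time units


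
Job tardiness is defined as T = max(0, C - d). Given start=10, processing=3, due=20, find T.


Completion = start + processing = 10 + 3 = 13
Tardiness = max(0, C - d) = max(0, 13 - 20)
= max(0, -7)
= 0


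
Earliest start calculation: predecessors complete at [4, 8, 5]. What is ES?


ES = max of all predecessor completion times
Predecessors: [4, 8, 5]
ES = max(4, 8, 5)
= 8


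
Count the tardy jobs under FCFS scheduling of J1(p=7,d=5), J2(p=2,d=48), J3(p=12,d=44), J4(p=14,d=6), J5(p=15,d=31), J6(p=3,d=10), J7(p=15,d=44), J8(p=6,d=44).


Completion vs due date:
  J1: C=7, d=5 → TARDY
  J2: C=9, d=48 → on time
  J3: C=21, d=44 → on time
  J4: C=35, d=6 → TARDY
  J5: C=50, d=31 → TARDY
  J6: C=53, d=10 → TARDY
  J7: C=68, d=44 → TARDY
  J8: C=74, d=44 → TARDY
Tardy jobs: J1, J4, J5, J6, J7, J8
Count = 6


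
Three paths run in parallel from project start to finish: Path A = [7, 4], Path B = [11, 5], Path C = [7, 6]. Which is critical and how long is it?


Path A: 7 + 4 = 11
Path B: 11 + 5 = 16
Path C: 7 + 6 = 13
Critical path = longest = max(11, 16, 13)
= 16 (Path B)


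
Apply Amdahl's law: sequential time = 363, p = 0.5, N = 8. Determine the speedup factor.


Amdahl's law: T_p = T × ((1-p) + p/N)
= 363 × ((1-0.5) + 0.5/8)
= 363 × (0.50 + 0.0625)
= 363 × 0.5625
= 204.19
Speedup = 363/204.19
= 1.78×


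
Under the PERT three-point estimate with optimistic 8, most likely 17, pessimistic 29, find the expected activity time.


te = (o + 4m + p) / 6
= (8 + 4×17 + 29) / 6
= (8 + 68 + 29) / 6
= 105 / 6
= 17.50


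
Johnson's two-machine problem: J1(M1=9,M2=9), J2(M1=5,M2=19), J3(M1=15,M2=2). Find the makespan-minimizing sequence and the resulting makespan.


Johnson's rule:
Group 1 (M1≤M2, sort by M1): ['J2', 'J1']
Group 2 (M1>M2, sort desc M2): ['J3']
Sequence: J2 → J1 → J3
Makespan calculation:
  J2: M1 done=5, M2 done=24
  J1: M1 done=14, M2 done=33
  J3: M1 done=29, M2 done=35
= Sequence: J2 → J1 → J3, Makespan: 35


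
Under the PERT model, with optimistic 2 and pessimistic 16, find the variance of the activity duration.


σ² = ((p - o) / 6)² = (p - o)² / 36
= (16 - 2)² / 36
= 14² / 36
= 196 / 36
= 5.4444


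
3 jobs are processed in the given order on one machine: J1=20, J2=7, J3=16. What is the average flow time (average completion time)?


Completion times:
  J1: completes at 20
  J2: completes at 27
  J3: completes at 43
Sum = 90
Average = 90/3
= 30.00


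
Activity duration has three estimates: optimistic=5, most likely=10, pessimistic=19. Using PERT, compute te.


te = (o + 4m + p) / 6
= (5 + 4×10 + 19) / 6
= (5 + 40 + 19) / 6
= 64 / 6
= 10.67


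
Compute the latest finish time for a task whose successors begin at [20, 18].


LF = min of all successor start times
Successors start at: [20, 18]
LF = min(20, 18)
= 18


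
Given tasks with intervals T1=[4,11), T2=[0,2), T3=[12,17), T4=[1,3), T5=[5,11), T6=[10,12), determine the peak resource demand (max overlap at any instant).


Check each time point for overlaps:
  t=10: 3 tasks active (T1, T5, T6)
Max concurrent = 3


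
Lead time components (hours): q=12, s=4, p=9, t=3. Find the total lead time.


Lead time = queue + setup + processing + transit
= 12 + 4 + 9 + 3
= 28 hours


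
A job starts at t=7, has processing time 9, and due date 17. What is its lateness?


Completion = 7 + 9 = 16
Lateness = C - d = 16 - 17
= -1


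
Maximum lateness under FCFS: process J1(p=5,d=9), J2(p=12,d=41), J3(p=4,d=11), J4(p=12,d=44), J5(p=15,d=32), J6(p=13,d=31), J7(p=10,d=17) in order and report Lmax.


Lateness per job (L = C - d):
  J1: C=5, d=9, L=-4
  J2: C=17, d=41, L=-24
  J3: C=21, d=11, L=10
  J4: C=33, d=44, L=-11
  J5: C=48, d=32, L=16
  J6: C=61, d=31, L=30
  J7: C=71, d=17, L=54
Lmax = max(-4, -24, 10, -11, 16, 30, 54)
= 54


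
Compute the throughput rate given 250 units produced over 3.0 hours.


Throughput = units / time
= 250 / 3.0
= 83.3 units/hour


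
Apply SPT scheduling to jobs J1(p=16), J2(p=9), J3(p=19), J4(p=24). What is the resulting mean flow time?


SPT order: J2 → J1 → J3 → J4
Completion times:
  J2: C=9
  J1: C=25
  J3: C=44
  J4: C=68
Sum = 146, n = 4
Mean flow = 146/4
= 36.50


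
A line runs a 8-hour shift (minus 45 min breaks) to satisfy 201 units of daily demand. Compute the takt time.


Available = 8×60 - 45 = 435 min
Takt time = 435 / 201
= 2.16 min/unit


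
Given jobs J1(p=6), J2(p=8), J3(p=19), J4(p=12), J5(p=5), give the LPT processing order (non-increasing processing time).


LPT: sort by longest processing time first
  J3: p=19
  J4: p=12
  J2: p=8
  J1: p=6
  J5: p=5
Order: J3 → J4 → J2 → J1 → J5


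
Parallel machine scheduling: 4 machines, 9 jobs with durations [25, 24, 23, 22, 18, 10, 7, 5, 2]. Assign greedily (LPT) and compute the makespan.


Jobs (LPT sorted): [25, 24, 23, 22, 18, 10, 7, 5, 2]
Machines: 4
  J=25 → Machine 1 (load: 0+25=25)
  J=24 → Machine 2 (load: 0+24=24)
  J=23 → Machine 3 (load: 0+23=23)
  J=22 → Machine 4 (load: 0+22=22)
  J=18 → Machine 4 (load: 22+18=40)
  J=10 → Machine 3 (load: 23+10=33)
  J=7 → Machine 2 (load: 24+7=31)
  J=5 → Machine 1 (load: 25+5=30)
  J=2 → Machine 1 (load: 30+2=32)
Machine loads: [32, 31, 33, 40]
Makespan = max = 40 time units


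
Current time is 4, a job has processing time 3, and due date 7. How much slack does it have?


Slack = due - current_time - processing
= 7 - 4 - 3
= 0


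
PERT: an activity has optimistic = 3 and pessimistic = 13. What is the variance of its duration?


σ² = ((p - o) / 6)² = (p - o)² / 36
= (13 - 3)² / 36
= 10² / 36
= 100 / 36
= 2.7778


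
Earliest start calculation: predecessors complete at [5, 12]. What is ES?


ES = max of all predecessor completion times
Predecessors: [5, 12]
ES = max(5, 12)
= 12


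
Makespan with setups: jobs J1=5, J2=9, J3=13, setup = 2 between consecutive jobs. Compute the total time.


Makespan = Σ processing + (n-1) × setup
= (5 + 9 + 13) + (3-1)×2
= 27 + 4
= 31 time units


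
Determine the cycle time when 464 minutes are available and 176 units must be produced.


Cycle time = available time / demand
= 464 / 176
= 2.64 min/unit


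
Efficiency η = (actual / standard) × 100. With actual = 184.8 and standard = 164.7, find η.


Efficiency = (actual / standard) × 100
= (184.8 / 164.7) × 100
= 112.2%


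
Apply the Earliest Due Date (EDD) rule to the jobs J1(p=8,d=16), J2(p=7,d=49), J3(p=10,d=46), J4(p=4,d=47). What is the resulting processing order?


EDD: sort by earliest due date
  J1: d=16, p=8
  J3: d=46, p=10
  J4: d=47, p=4
  J2: d=49, p=7
Order: J1 → J3 → J4 → J2


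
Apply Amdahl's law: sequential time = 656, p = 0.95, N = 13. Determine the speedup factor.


Amdahl's law: T_p = T × ((1-p) + p/N)
= 656 × ((1-0.95) + 0.95/13)
= 656 × (0.05 + 0.0731)
= 656 × 0.1231
= 80.74
Speedup = 656/80.74
= 8.12×


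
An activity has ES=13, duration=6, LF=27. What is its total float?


EF = ES + duration = 13 + 6 = 19
LS = LF - duration = 27 - 6 = 21
Total Float = LF - EF = 27 - 19
(or LS - ES = 21 - 13)
= 8


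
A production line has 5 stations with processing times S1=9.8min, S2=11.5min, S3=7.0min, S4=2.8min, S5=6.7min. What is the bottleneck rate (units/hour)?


Bottleneck = longest station time
Station times: [9.8, 11.5, 7.0, 2.8, 6.7]
Max = 11.5 min
Rate = 60 / 11.5
= 5.22 units/hour (bottleneck: 11.5min)


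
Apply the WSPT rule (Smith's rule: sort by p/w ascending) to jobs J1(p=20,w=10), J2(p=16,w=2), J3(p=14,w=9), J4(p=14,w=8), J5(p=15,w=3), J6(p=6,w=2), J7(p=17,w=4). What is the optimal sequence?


WSPT (Smith's rule): sort by p/w ascending
  J3: p/w = 14/9 = 1.556
  J4: p/w = 14/8 = 1.750
  J1: p/w = 20/10 = 2.000
  J6: p/w = 6/2 = 3.000
  J7: p/w = 17/4 = 4.250
  J5: p/w = 15/3 = 5.000
  J2: p/w = 16/2 = 8.000
Order: J3 → J4 → J1 → J6 → J7 → J5 → J2


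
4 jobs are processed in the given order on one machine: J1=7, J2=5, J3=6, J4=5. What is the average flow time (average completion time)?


Completion times:
  J1: completes at 7
  J2: completes at 12
  J3: completes at 18
  J4: completes at 23
Sum = 60
Average = 60/4
= 15.00


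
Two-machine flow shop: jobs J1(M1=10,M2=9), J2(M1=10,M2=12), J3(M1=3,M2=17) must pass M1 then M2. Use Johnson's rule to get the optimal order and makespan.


Johnson's rule:
Group 1 (M1≤M2, sort by M1): ['J3', 'J2']
Group 2 (M1>M2, sort desc M2): ['J1']
Sequence: J3 → J2 → J1
Makespan calculation:
  J3: M1 done=3, M2 done=20
  J2: M1 done=13, M2 done=32
  J1: M1 done=23, M2 done=41
= Sequence: J3 → J2 → J1, Makespan: 41


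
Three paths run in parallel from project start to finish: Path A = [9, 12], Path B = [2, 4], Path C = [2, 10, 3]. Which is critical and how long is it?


Path A: 9 + 12 = 21
Path B: 2 + 4 = 6
Path C: 2 + 10 + 3 = 15
Critical path = longest = max(21, 6, 15)
= 21 (Path A)


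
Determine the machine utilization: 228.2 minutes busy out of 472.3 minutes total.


Utilization = busy / total × 100
= 228.2 / 472.3 × 100
= 48.3%


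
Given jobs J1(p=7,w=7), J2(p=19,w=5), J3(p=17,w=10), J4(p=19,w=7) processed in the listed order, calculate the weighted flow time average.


Completion times:
  J1: C=7, w×C=7×7=49
  J2: C=26, w×C=5×26=130
  J3: C=43, w×C=10×43=430
  J4: C=62, w×C=7×62=434
Sum w×C = 1043
Sum w = 29
Weighted avg = 1043/29
= 35.97


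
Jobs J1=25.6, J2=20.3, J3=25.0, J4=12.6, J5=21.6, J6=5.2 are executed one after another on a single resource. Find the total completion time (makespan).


Sequential makespan: sum all processing times
= 25.6 + 20.3 + 25.0 + 12.6 + 21.6 + 5.2
= 110.3 time units


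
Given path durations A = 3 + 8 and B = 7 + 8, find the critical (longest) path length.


Path A: 3 + 8 = 11
Path B: 7 + 8 = 15
Critical path = longest = max(11, 15)
= 15 (Path B)


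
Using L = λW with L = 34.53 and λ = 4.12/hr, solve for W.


Little's law: L = λW → W = L / λ
= 34.53 / 4.12
= 8.38 hours


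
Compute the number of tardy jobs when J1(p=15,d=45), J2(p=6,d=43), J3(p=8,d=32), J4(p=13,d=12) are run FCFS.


Completion vs due date:
  J1: C=15, d=45 → on time
  J2: C=21, d=43 → on time
  J3: C=29, d=32 → on time
  J4: C=42, d=12 → TARDY
Tardy jobs: J4
Count = 1


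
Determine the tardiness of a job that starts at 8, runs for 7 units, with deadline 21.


Completion = start + processing = 8 + 7 = 15
Tardiness = max(0, C - d) = max(0, 15 - 21)
= max(0, -6)
= 0


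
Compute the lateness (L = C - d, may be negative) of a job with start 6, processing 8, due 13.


Completion = 6 + 8 = 14
Lateness = C - d = 14 - 13
= 1


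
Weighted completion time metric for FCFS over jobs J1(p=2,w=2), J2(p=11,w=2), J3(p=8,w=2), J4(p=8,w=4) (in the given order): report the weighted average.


Completion times:
  J1: C=2, w×C=2×2=4
  J2: C=13, w×C=2×13=26
  J3: C=21, w×C=2×21=42
  J4: C=29, w×C=4×29=116
Sum w×C = 188
Sum w = 10
Weighted avg = 188/10
= 18.80


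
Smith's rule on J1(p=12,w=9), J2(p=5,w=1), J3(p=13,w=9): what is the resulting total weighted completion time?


WSPT order (by p/w): J1 → J3 → J2
  J1: C=12, w·C=9×12=108
  J3: C=25, w·C=9×25=225
  J2: C=30, w·C=1×30=30
Σ w·C = 363
= 363


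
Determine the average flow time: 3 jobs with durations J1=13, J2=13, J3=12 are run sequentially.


Completion times:
  J1: completes at 13
  J2: completes at 26
  J3: completes at 38
Sum = 77
Average = 77/3
= 25.67


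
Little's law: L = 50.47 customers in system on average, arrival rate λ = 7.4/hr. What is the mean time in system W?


Little's law: L = λW → W = L / λ
= 50.47 / 7.4
= 6.82 hours


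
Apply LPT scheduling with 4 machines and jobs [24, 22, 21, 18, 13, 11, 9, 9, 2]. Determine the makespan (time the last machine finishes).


Jobs (LPT sorted): [24, 22, 21, 18, 13, 11, 9, 9, 2]
Machines: 4
  J=24 → Machine 1 (load: 0+24=24)
  J=22 → Machine 2 (load: 0+22=22)
  J=21 → Machine 3 (load: 0+21=21)
  J=18 → Machine 4 (load: 0+18=18)
  J=13 → Machine 4 (load: 18+13=31)
  J=11 → Machine 3 (load: 21+11=32)
  J=9 → Machine 2 (load: 22+9=31)
  J=9 → Machine 1 (load: 24+9=33)
  J=2 → Machine 2 (load: 31+2=33)
Machine loads: [33, 33, 32, 31]
Makespan = max = 33 time units


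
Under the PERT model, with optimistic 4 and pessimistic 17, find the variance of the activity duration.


σ² = ((p - o) / 6)² = (p - o)² / 36
= (17 - 4)² / 36
= 13² / 36
= 169 / 36
= 4.6944


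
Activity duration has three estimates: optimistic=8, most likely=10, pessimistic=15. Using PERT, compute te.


te = (o + 4m + p) / 6
= (8 + 4×10 + 15) / 6
= (8 + 40 + 15) / 6
= 63 / 6
= 10.50


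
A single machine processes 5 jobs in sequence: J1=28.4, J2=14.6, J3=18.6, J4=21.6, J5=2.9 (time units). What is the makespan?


Sequential makespan: sum all processing times
= 28.4 + 14.6 + 18.6 + 21.6 + 2.9
= 86.1 time units


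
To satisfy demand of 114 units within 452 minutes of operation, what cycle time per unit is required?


Cycle time = available time / demand
= 452 / 114
= 3.96 min/unit


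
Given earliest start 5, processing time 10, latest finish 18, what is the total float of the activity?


EF = ES + duration = 5 + 10 = 15
LS = LF - duration = 18 - 10 = 8
Total Float = LF - EF = 18 - 15
(or LS - ES = 8 - 5)
= 3


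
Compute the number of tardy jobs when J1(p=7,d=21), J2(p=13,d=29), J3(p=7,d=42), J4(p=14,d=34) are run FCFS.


Completion vs due date:
  J1: C=7, d=21 → on time
  J2: C=20, d=29 → on time
  J3: C=27, d=42 → on time
  J4: C=41, d=34 → TARDY
Tardy jobs: J4
Count = 1


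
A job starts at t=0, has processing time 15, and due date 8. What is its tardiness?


Completion = start + processing = 0 + 15 = 15
Tardiness = max(0, C - d) = max(0, 15 - 8)
= max(0, 7)
= 7


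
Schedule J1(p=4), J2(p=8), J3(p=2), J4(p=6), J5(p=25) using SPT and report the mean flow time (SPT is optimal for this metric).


SPT order: J3 → J1 → J4 → J2 → J5
Completion times:
  J3: C=2
  J1: C=6
  J4: C=12
  J2: C=20
  J5: C=45
Sum = 85, n = 5
Mean flow = 85/5
= 17.00


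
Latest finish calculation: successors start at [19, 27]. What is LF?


LF = min of all successor start times
Successors start at: [19, 27]
LF = min(19, 27)
= 19


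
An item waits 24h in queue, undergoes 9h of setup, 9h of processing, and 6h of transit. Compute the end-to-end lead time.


Lead time = queue + setup + processing + transit
= 24 + 9 + 9 + 6
= 48 hours


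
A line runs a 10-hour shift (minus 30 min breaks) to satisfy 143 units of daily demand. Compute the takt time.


Available = 10×60 - 30 = 570 min
Takt time = 570 / 143
= 3.99 min/unit


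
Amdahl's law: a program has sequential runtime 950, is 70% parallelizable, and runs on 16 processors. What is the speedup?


Amdahl's law: T_p = T × ((1-p) + p/N)
= 950 × ((1-0.7) + 0.7/16)
= 950 × (0.30 + 0.0437)
= 950 × 0.3438
= 326.56
Speedup = 950/326.56
= 2.91×


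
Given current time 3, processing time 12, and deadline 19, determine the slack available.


Slack = due - current_time - processing
= 19 - 3 - 12
= 4


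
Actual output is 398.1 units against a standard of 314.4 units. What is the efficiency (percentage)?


Efficiency = (actual / standard) × 100
= (398.1 / 314.4) × 100
= 126.6%


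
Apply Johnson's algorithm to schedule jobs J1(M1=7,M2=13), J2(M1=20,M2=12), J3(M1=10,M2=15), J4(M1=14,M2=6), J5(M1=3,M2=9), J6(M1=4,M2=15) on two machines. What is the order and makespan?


Johnson's rule:
Group 1 (M1≤M2, sort by M1): ['J5', 'J6', 'J1', 'J3']
Group 2 (M1>M2, sort desc M2): ['J2', 'J4']
Sequence: J5 → J6 → J1 → J3 → J2 → J4
Makespan calculation:
  J5: M1 done=3, M2 done=12
  J6: M1 done=7, M2 done=27
  J1: M1 done=14, M2 done=40
  J3: M1 done=24, M2 done=55
  J2: M1 done=44, M2 done=67
  J4: M1 done=58, M2 done=73
= Sequence: J5 → J6 → J1 → J3 → J2 → J4, Makespan: 73


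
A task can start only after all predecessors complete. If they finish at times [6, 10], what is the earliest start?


ES = max of all predecessor completion times
Predecessors: [6, 10]
ES = max(6, 10)
= 10


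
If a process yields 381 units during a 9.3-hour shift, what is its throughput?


Throughput = units / time
= 381 / 9.3
= 41.0 units/hour


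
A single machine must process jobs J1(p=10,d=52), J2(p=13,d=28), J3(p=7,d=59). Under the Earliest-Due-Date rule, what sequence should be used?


EDD: sort by earliest due date
  J2: d=28, p=13
  J1: d=52, p=10
  J3: d=59, p=7
Order: J2 → J1 → J3


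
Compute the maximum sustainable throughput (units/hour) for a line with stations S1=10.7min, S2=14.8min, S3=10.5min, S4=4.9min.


Bottleneck = longest station time
Station times: [10.7, 14.8, 10.5, 4.9]
Max = 14.8 min
Rate = 60 / 14.8
= 4.05 units/hour (bottleneck: 14.8min)


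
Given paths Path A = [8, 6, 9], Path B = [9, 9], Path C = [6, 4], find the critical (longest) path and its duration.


Path A: 8 + 6 + 9 = 23
Path B: 9 + 9 = 18
Path C: 6 + 4 = 10
Critical path = longest = max(23, 18, 10)
= 23 (Path A)
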